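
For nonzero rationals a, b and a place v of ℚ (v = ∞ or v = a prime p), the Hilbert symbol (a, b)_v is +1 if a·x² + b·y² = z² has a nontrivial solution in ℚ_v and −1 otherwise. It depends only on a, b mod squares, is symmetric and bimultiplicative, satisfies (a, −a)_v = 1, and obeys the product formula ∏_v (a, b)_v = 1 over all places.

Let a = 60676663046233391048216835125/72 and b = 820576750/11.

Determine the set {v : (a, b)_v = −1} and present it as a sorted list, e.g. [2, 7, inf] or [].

Mod squares: a ≡ 93610, b ≡ 361053770. Check v ∈ {∞, 2, 3, 5, 7, 11, 17, 19, 23, 29, 37, 53}.
v=23: a=23^3·(≡17), b=23^1·(≡10) mod 23; (17|23)=-1, (10|23)=-1; (−1)^{3·1·11}·(-1)^1·(-1)^3 = -1.
v=3: a=3^-2·(≡1), b=3^0·(≡2) mod 3; (1|3)=+1, (2|3)=-1; (−1)^{-2·0·1}·(+1)^0·(-1)^-2 = +1.
v=∞: 93610 > 0 and 361053770 > 0  ⇒  (a,b)_∞ = +1.
v=5: a=5^3·(≡3), b=5^3·(≡4) mod 5; (3|5)=-1, (4|5)=+1; (−1)^{3·3·2}·(-1)^3·(+1)^3 = -1.
v=37: a=37^3·(≡23), b=37^1·(≡19) mod 37; (23|37)=-1, (19|37)=-1; (−1)^{3·1·18}·(-1)^1·(-1)^3 = +1.
v=11: a=11^3·(≡7), b=11^-1·(≡4) mod 11; (7|11)=-1, (4|11)=+1; (−1)^{3·-1·5}·(-1)^-1·(+1)^3 = +1.
v=53: a=53^2·(≡27), b=53^0·(≡25) mod 53; (27|53)=-1, (25|53)=+1; (−1)^{2·0·26}·(-1)^0·(+1)^2 = +1.
v=7: a=7^4·(≡6), b=7^1·(≡4) mod 7; (6|7)=-1, (4|7)=+1; (−1)^{4·1·3}·(-1)^1·(+1)^4 = -1.
v=29: a=29^2·(≡14), b=29^1·(≡4) mod 29; (14|29)=-1, (4|29)=+1; (−1)^{2·1·14}·(-1)^1·(+1)^2 = -1.
v=19: a=19^2·(≡9), b=19^1·(≡10) mod 19; (9|19)=+1, (10|19)=-1; (−1)^{2·1·9}·(+1)^1·(-1)^2 = +1.
v=2: v_2(a)=-3, v_2(b)=1; units ≡ 5, 5 (mod 8); ε·ε+αω+βω = 0·0+-3·1+1·1 ≡ 0  ⇒  (a,b)_2 = +1.
v=17: a=17^2·(≡15), b=17^0·(≡4) mod 17; (15|17)=+1, (4|17)=+1; (−1)^{2·0·8}·(+1)^0·(+1)^2 = +1.
Ram(93610, 361053770) = {5, 7, 23, 29}; no ℚ_5-point on the conic.

[5, 7, 23, 29]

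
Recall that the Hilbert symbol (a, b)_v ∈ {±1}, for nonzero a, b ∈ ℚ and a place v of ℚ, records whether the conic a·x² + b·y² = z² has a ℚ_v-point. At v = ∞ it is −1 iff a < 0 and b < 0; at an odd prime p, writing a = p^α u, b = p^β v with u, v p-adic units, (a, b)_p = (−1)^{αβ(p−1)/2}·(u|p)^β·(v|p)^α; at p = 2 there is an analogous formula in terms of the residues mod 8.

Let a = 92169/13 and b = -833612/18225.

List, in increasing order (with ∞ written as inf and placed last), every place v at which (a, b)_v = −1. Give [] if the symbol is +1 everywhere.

[13, 17, 19, 41]

(a, b) ≡ (2717, -208403) mod (ℚ^×)²; places V = {2, 3, 5, 7, 11, 13, 17, 19, 23, 41, ∞}.
(a,b)_3: α=2, u≡2; β=-6, v≡1 (mod 3); (2|3)=-1, (1|3)=+1; sign (−1)^0·-1^-6·+1^2 = +1.
(a,b)_17: α=0, u≡14; β=1, v≡9 (mod 17); (14|17)=-1, (9|17)=+1; sign (−1)^0·-1^1·+1^0 = -1.
(a,b)_41: α=0, u≡19; β=1, v≡8 (mod 41); (19|41)=-1, (8|41)=+1; sign (−1)^0·-1^1·+1^0 = -1.
(a,b)_2: α=0, β=2; u≡5, v≡5 (mod 8); ε(u)ε(v)=0·0, αω(v)=0·1, βω(u)=2·1; sum ≡ 0  ⇒  +1.
(a,b)_7: α=2, u≡2; β=0, v≡1 (mod 7); (2|7)=+1, (1|7)=+1; sign (−1)^0·+1^0·+1^2 = +1.
(a,b)_11: α=1, u≡4; β=0, v≡5 (mod 11); (4|11)=+1, (5|11)=+1; sign (−1)^0·+1^0·+1^1 = +1.
(a,b)_23: α=0, u≡13; β=1, v≡3 (mod 23); (13|23)=+1, (3|23)=+1; sign (−1)^0·+1^1·+1^0 = +1.
(a,b)_∞: sgn(2717)=+, sgn(-208403)=−, so +1.
(a,b)_13: α=-1, u≡12; β=1, v≡8 (mod 13); (12|13)=+1, (8|13)=-1; sign (−1)^0·+1^1·-1^-1 = -1.
(a,b)_19: α=1, u≡18; β=0, v≡8 (mod 19); (18|19)=-1, (8|19)=-1; sign (−1)^0·-1^0·-1^1 = -1.
(a,b)_5: α=0, u≡3; β=-2, v≡2 (mod 5); (3|5)=-1, (2|5)=-1; sign (−1)^0·-1^-2·-1^0 = +1.
(2717, -208403 / ℚ) ramifies at {13, 17, 19, 41}: a division algebra.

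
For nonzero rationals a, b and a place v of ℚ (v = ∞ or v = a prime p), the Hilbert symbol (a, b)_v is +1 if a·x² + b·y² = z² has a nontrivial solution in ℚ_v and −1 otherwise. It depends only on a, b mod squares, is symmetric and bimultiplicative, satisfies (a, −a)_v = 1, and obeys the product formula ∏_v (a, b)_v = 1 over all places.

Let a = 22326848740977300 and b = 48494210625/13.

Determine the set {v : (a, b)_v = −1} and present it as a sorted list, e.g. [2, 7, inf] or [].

[3, 13, 31, 41]

Mod squares: a ≡ 93, b ≡ 112075509. Check v ∈ {∞, 2, 3, 5, 7, 13, 17, 19, 31, 41}.
v=7: a=7^0·(≡2), b=7^1·(≡1) mod 7; (2|7)=+1, (1|7)=+1; (−1)^{0·1·3}·(+1)^1·(+1)^0 = +1.
v=2: v_2(a)=2, v_2(b)=0; units ≡ 5, 5 (mod 8); ε·ε+αω+βω = 0·0+2·1+0·1 ≡ 0  ⇒  (a,b)_2 = +1.
v=17: a=17^2·(≡2), b=17^1·(≡1) mod 17; (2|17)=+1, (1|17)=+1; (−1)^{2·1·8}·(+1)^1·(+1)^2 = +1.
v=∞: 93 > 0 and 112075509 > 0  ⇒  (a,b)_∞ = +1.
v=19: a=19^2·(≡9), b=19^1·(≡5) mod 19; (9|19)=+1, (5|19)=+1; (−1)^{2·1·9}·(+1)^1·(+1)^2 = +1.
v=5: a=5^2·(≡2), b=5^4·(≡4) mod 5; (2|5)=-1, (4|5)=+1; (−1)^{2·4·2}·(-1)^4·(+1)^2 = +1.
v=31: a=31^1·(≡30), b=31^1·(≡26) mod 31; (30|31)=-1, (26|31)=-1; (−1)^{1·1·15}·(-1)^1·(-1)^1 = -1.
v=13: a=13^2·(≡6), b=13^-1·(≡3) mod 13; (6|13)=-1, (3|13)=+1; (−1)^{2·-1·6}·(-1)^-1·(+1)^2 = -1.
v=41: a=41^2·(≡14), b=41^1·(≡28) mod 41; (14|41)=-1, (28|41)=-1; (−1)^{2·1·20}·(-1)^1·(-1)^2 = -1.
v=3: a=3^5·(≡1), b=3^3·(≡1) mod 3; (1|3)=+1, (1|3)=+1; (−1)^{5·3·1}·(+1)^3·(+1)^5 = -1.
|Ram(93, 112075509)| = 4, even; anisotropic at {3, 13, 31, 41}.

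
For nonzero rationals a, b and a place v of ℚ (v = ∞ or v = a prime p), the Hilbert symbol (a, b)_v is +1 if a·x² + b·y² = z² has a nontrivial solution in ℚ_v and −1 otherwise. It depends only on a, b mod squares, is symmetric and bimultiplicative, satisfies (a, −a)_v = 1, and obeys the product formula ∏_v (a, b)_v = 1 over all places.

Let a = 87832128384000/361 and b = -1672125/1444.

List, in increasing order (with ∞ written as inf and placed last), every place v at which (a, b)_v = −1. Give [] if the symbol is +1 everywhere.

[2, 3, 7, 11, 13, 31]

(a, b) ≡ (5115, -1365) mod (ℚ^×)²; places V = {2, 3, 5, 7, 11, 13, 19, 31, ∞}.
(a,b)_3: α=5, u≡1; β=1, v≡1 (mod 3); (1|3)=+1, (1|3)=+1; sign (−1)^1·+1^1·+1^5 = -1.
(a,b)_31: α=1, u≡20; β=0, v≡6 (mod 31); (20|31)=+1, (6|31)=-1; sign (−1)^0·+1^0·-1^1 = -1.
(a,b)_7: α=2, u≡5; β=3, v≡2 (mod 7); (5|7)=-1, (2|7)=+1; sign (−1)^0·-1^3·+1^2 = -1.
(a,b)_13: α=2, u≡2; β=1, v≡10 (mod 13); (2|13)=-1, (10|13)=+1; sign (−1)^0·-1^1·+1^2 = -1.
(a,b)_2: α=10, β=-2; u≡3, v≡3 (mod 8); ε(u)ε(v)=1·1, αω(v)=10·1, βω(u)=-2·1; sum ≡ 1  ⇒  -1.
(a,b)_∞: sgn(5115)=+, sgn(-1365)=−, so +1.
(a,b)_5: α=3, u≡2; β=3, v≡2 (mod 5); (2|5)=-1, (2|5)=-1; sign (−1)^0·-1^3·-1^3 = +1.
(a,b)_11: α=1, u≡3; β=0, v≡6 (mod 11); (3|11)=+1, (6|11)=-1; sign (−1)^0·+1^0·-1^1 = -1.
(a,b)_19: α=-2, u≡17; β=-2, v≡2 (mod 19); (17|19)=+1, (2|19)=-1; sign (−1)^0·+1^-2·-1^-2 = +1.
(5115, -1365 / ℚ) ramifies at {2, 3, 7, 11, 13, 31}: a division algebra.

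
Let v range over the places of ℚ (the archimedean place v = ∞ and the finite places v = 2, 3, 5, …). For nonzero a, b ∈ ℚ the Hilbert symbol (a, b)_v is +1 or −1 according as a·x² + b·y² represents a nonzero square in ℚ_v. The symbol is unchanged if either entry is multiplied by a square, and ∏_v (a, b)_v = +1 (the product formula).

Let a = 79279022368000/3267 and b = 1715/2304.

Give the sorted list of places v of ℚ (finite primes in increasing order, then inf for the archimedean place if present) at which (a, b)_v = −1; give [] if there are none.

[2, 3]

Mod squares: a ≡ 15477735, b ≡ 35. Check v ∈ {∞, 2, 3, 5, 7, 11, 13, 17, 23, 29}.
v=23: a=23^1·(≡14), b=23^0·(≡9) mod 23; (14|23)=-1, (9|23)=+1; (−1)^{1·0·11}·(-1)^0·(+1)^1 = +1.
v=13: a=13^1·(≡9), b=13^0·(≡4) mod 13; (9|13)=+1, (4|13)=+1; (−1)^{1·0·6}·(+1)^0·(+1)^1 = +1.
v=17: a=17^1·(≡5), b=17^0·(≡13) mod 17; (5|17)=-1, (13|17)=+1; (−1)^{1·0·8}·(-1)^0·(+1)^1 = +1.
v=29: a=29^1·(≡25), b=29^0·(≡7) mod 29; (25|29)=+1, (7|29)=+1; (−1)^{1·0·14}·(+1)^0·(+1)^1 = +1.
v=7: a=7^5·(≡2), b=7^3·(≡5) mod 7; (2|7)=+1, (5|7)=-1; (−1)^{5·3·3}·(+1)^3·(-1)^5 = +1.
v=11: a=11^-2·(≡3), b=11^0·(≡2) mod 11; (3|11)=+1, (2|11)=-1; (−1)^{-2·0·5}·(+1)^0·(-1)^-2 = +1.
v=2: v_2(a)=8, v_2(b)=-8; units ≡ 7, 3 (mod 8); ε·ε+αω+βω = 1·1+8·1+-8·0 ≡ 1  ⇒  (a,b)_2 = -1.
v=5: a=5^3·(≡2), b=5^1·(≡2) mod 5; (2|5)=-1, (2|5)=-1; (−1)^{3·1·2}·(-1)^1·(-1)^3 = +1.
v=∞: 15477735 > 0 and 35 > 0  ⇒  (a,b)_∞ = +1.
v=3: a=3^-3·(≡1), b=3^-2·(≡2) mod 3; (1|3)=+1, (2|3)=-1; (−1)^{-3·-2·1}·(+1)^-2·(-1)^-3 = -1.
Ram(15477735, 35) = {2, 3}; no ℚ_2-point on the conic.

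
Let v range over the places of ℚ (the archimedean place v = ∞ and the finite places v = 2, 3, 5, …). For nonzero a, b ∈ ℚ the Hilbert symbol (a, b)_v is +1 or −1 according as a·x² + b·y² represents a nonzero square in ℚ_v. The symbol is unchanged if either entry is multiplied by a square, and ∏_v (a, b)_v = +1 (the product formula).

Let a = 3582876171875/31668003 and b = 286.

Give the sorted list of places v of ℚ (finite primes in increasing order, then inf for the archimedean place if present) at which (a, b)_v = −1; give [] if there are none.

Mod squares: a ≡ 4641, b ≡ 286. Check v ∈ {∞, 2, 3, 5, 7, 11, 13, 17, 19}.
v=2: v_2(a)=0, v_2(b)=1; units ≡ 1, 7 (mod 8); ε·ε+αω+βω = 0·1+0·0+1·0 ≡ 0  ⇒  (a,b)_2 = +1.
v=11: a=11^2·(≡2), b=11^1·(≡4) mod 11; (2|11)=-1, (4|11)=+1; (−1)^{2·1·5}·(-1)^1·(+1)^2 = -1.
v=7: a=7^3·(≡6), b=7^0·(≡6) mod 7; (6|7)=-1, (6|7)=-1; (−1)^{3·0·3}·(-1)^0·(-1)^3 = -1.
v=∞: 4641 > 0 and 286 > 0  ⇒  (a,b)_∞ = +1.
v=19: a=19^-4·(≡11), b=19^0·(≡1) mod 19; (11|19)=+1, (1|19)=+1; (−1)^{-4·0·9}·(+1)^0·(+1)^-4 = +1.
v=17: a=17^1·(≡2), b=17^0·(≡14) mod 17; (2|17)=+1, (14|17)=-1; (−1)^{1·0·8}·(+1)^0·(-1)^1 = -1.
v=3: a=3^-5·(≡2), b=3^0·(≡1) mod 3; (2|3)=-1, (1|3)=+1; (−1)^{-5·0·1}·(-1)^0·(+1)^-5 = +1.
v=5: a=5^8·(≡1), b=5^0·(≡1) mod 5; (1|5)=+1, (1|5)=+1; (−1)^{8·0·2}·(+1)^0·(+1)^8 = +1.
v=13: a=13^1·(≡5), b=13^1·(≡9) mod 13; (5|13)=-1, (9|13)=+1; (−1)^{1·1·6}·(-1)^1·(+1)^1 = -1.
Ram(4641, 286) = {7, 11, 13, 17}; no ℚ_7-point on the conic.

[7, 11, 13, 17]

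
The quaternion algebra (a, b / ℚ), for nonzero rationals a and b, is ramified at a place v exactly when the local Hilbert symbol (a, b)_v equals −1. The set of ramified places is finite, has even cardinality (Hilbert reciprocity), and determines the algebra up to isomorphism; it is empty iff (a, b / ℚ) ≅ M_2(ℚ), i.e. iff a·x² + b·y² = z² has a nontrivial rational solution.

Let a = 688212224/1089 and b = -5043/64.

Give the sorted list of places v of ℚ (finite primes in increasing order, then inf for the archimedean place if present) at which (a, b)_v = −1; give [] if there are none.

[3, 17, 29, 41]

(a, b) ≡ (2688329, -3) mod (ℚ^×)²; places V = {2, 3, 7, 11, 17, 19, 29, 41, ∞}.
(a,b)_2: α=8, β=-6; u≡1, v≡5 (mod 8); ε(u)ε(v)=0·0, αω(v)=8·1, βω(u)=-6·0; sum ≡ 0  ⇒  +1.
(a,b)_19: α=1, u≡16; β=0, v≡7 (mod 19); (16|19)=+1, (7|19)=+1; sign (−1)^0·+1^0·+1^1 = +1.
(a,b)_11: α=-2, u≡2; β=0, v≡8 (mod 11); (2|11)=-1, (8|11)=-1; sign (−1)^0·-1^0·-1^-2 = +1.
(a,b)_17: α=1, u≡3; β=0, v≡7 (mod 17); (3|17)=-1, (7|17)=-1; sign (−1)^0·-1^0·-1^1 = -1.
(a,b)_7: α=1, u≡6; β=0, v≡4 (mod 7); (6|7)=-1, (4|7)=+1; sign (−1)^0·-1^0·+1^1 = +1.
(a,b)_29: α=1, u≡11; β=0, v≡15 (mod 29); (11|29)=-1, (15|29)=-1; sign (−1)^0·-1^0·-1^1 = -1.
(a,b)_3: α=-2, u≡2; β=1, v≡2 (mod 3); (2|3)=-1, (2|3)=-1; sign (−1)^0·-1^1·-1^-2 = -1.
(a,b)_∞: sgn(2688329)=+, sgn(-3)=−, so +1.
(a,b)_41: α=1, u≡40; β=2, v≡7 (mod 41); (40|41)=+1, (7|41)=-1; sign (−1)^0·+1^2·-1^1 = -1.
Ram(2688329, -3) = {3, 17, 29, 41}; no ℚ_3-point on the conic.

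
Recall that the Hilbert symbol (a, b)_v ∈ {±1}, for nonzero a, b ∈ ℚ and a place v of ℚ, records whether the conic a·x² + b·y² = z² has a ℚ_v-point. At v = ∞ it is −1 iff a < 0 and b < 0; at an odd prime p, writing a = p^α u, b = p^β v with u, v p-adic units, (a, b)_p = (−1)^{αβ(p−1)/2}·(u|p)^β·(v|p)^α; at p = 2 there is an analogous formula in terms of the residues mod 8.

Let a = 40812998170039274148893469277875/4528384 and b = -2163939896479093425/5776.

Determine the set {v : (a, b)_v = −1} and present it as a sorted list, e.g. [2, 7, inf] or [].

[2, 5, 7, 37]

(a, b) ≡ (395715, -5313) mod (ℚ^×)²; places V = {2, 3, 5, 7, 11, 13, 17, 19, 23, 31, 37, ∞}.
(a,b)_13: α=2, u≡7; β=0, v≡12 (mod 13); (7|13)=-1, (12|13)=+1; sign (−1)^0·-1^0·+1^2 = +1.
(a,b)_23: α=5, u≡12; β=3, v≡7 (mod 23); (12|23)=+1, (7|23)=-1; sign (−1)^1·+1^3·-1^5 = +1.
(a,b)_37: α=3, u≡15; β=2, v≡17 (mod 37); (15|37)=-1, (17|37)=-1; sign (−1)^0·-1^2·-1^3 = -1.
(a,b)_5: α=3, u≡2; β=2, v≡3 (mod 5); (2|5)=-1, (3|5)=-1; sign (−1)^0·-1^2·-1^3 = -1.
(a,b)_17: α=4, u≡5; β=2, v≡15 (mod 17); (5|17)=-1, (15|17)=+1; sign (−1)^0·-1^2·+1^4 = +1.
(a,b)_2: α=-8, β=-4; u≡3, v≡7 (mod 8); ε(u)ε(v)=1·1, αω(v)=-8·0, βω(u)=-4·1; sum ≡ 1  ⇒  -1.
(a,b)_31: α=3, u≡21; β=2, v≡9 (mod 31); (21|31)=-1, (9|31)=+1; sign (−1)^0·-1^2·+1^3 = +1.
(a,b)_3: α=9, u≡1; β=5, v≡2 (mod 3); (1|3)=+1, (2|3)=-1; sign (−1)^1·+1^5·-1^9 = +1.
(a,b)_7: α=-2, u≡5; β=1, v≡1 (mod 7); (5|7)=-1, (1|7)=+1; sign (−1)^0·-1^1·+1^-2 = -1.
(a,b)_∞: sgn(395715)=+, sgn(-5313)=−, so +1.
(a,b)_19: α=-2, u≡3; β=-2, v≡6 (mod 19); (3|19)=-1, (6|19)=+1; sign (−1)^0·-1^-2·+1^-2 = +1.
(a,b)_11: α=2, u≡3; β=1, v≡5 (mod 11); (3|11)=+1, (5|11)=+1; sign (−1)^0·+1^1·+1^2 = +1.
|Ram(395715, -5313)| = 4, even; anisotropic at {2, 5, 7, 37}.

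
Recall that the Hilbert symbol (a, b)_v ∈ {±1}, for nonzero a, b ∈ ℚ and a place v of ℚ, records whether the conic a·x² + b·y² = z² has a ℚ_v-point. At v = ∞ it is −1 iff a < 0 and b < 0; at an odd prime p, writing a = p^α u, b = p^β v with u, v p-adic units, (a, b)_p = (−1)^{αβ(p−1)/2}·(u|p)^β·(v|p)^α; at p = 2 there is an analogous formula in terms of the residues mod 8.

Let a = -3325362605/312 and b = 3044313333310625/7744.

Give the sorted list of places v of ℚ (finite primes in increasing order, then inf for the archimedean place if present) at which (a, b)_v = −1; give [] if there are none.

[3, 5]

Mod squares: a ≡ -390, b ≡ 17. Check v ∈ {∞, 2, 3, 5, 11, 13, 17, 23, 37, 41}.
v=∞: -390 < 0 and 17 > 0  ⇒  (a,b)_∞ = +1.
v=41: a=41^2·(≡10), b=41^0·(≡14) mod 41; (10|41)=+1, (14|41)=-1; (−1)^{2·0·20}·(+1)^0·(-1)^2 = +1.
v=3: a=3^-1·(≡2), b=3^0·(≡2) mod 3; (2|3)=-1, (2|3)=-1; (−1)^{-1·0·1}·(-1)^0·(-1)^-1 = -1.
v=5: a=5^1·(≡2), b=5^4·(≡3) mod 5; (2|5)=-1, (3|5)=-1; (−1)^{1·4·2}·(-1)^4·(-1)^1 = -1.
v=17: a=17^2·(≡15), b=17^3·(≡13) mod 17; (15|17)=+1, (13|17)=+1; (−1)^{2·3·8}·(+1)^3·(+1)^2 = +1.
v=23: a=23^0·(≡18), b=23^2·(≡21) mod 23; (18|23)=+1, (21|23)=-1; (−1)^{0·2·11}·(+1)^2·(-1)^0 = +1.
v=2: v_2(a)=-3, v_2(b)=-6; units ≡ 5, 1 (mod 8); ε·ε+αω+βω = 0·0+-3·0+-6·1 ≡ 0  ⇒  (a,b)_2 = +1.
v=37: a=37^2·(≡35), b=37^4·(≡32) mod 37; (35|37)=-1, (32|37)=-1; (−1)^{2·4·18}·(-1)^4·(-1)^2 = +1.
v=13: a=13^-1·(≡3), b=13^0·(≡10) mod 13; (3|13)=+1, (10|13)=+1; (−1)^{-1·0·6}·(+1)^0·(+1)^-1 = +1.
v=11: a=11^0·(≡10), b=11^-2·(≡10) mod 11; (10|11)=-1, (10|11)=-1; (−1)^{0·-2·5}·(-1)^-2·(-1)^0 = +1.
Ram(-390, 17) = {3, 5}; no ℚ_3-point on the conic.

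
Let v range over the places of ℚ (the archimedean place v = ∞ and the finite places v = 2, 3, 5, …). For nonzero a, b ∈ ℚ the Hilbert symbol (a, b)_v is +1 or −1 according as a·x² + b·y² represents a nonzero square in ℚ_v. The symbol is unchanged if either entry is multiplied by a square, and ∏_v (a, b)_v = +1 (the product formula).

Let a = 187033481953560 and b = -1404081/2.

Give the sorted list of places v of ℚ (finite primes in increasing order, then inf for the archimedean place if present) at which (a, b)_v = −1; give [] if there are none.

(a, b) ≡ (7590, -312018) mod (ℚ^×)²; places V = {2, 3, 5, 7, 11, 17, 19, 23, ∞}.
(a,b)_5: α=1, u≡2; β=0, v≡2 (mod 5); (2|5)=-1, (2|5)=-1; sign (−1)^0·-1^0·-1^1 = -1.
(a,b)_11: α=1, u≡6; β=0, v≡7 (mod 11); (6|11)=-1, (7|11)=-1; sign (−1)^0·-1^0·-1^1 = -1.
(a,b)_3: α=11, u≡1; β=3, v≡1 (mod 3); (1|3)=+1, (1|3)=+1; sign (−1)^1·+1^3·+1^11 = -1.
(a,b)_2: α=3, β=-1; u≡3, v≡7 (mod 8); ε(u)ε(v)=1·1, αω(v)=3·0, βω(u)=-1·1; sum ≡ 0  ⇒  +1.
(a,b)_∞: sgn(7590)=+, sgn(-312018)=−, so +1.
(a,b)_23: α=1, u≡3; β=1, v≡9 (mod 23); (3|23)=+1, (9|23)=+1; sign (−1)^1·+1^1·+1^1 = -1.
(a,b)_7: α=0, u≡4; β=1, v≡1 (mod 7); (4|7)=+1, (1|7)=+1; sign (−1)^0·+1^1·+1^0 = +1.
(a,b)_19: α=2, u≡5; β=1, v≡15 (mod 19); (5|19)=+1, (15|19)=-1; sign (−1)^0·+1^1·-1^2 = +1.
(a,b)_17: α=2, u≡4; β=1, v≡5 (mod 17); (4|17)=+1, (5|17)=-1; sign (−1)^0·+1^1·-1^2 = +1.
Ram(7590, -312018) = {3, 5, 11, 23}; no ℚ_3-point on the conic.

[3, 5, 11, 23]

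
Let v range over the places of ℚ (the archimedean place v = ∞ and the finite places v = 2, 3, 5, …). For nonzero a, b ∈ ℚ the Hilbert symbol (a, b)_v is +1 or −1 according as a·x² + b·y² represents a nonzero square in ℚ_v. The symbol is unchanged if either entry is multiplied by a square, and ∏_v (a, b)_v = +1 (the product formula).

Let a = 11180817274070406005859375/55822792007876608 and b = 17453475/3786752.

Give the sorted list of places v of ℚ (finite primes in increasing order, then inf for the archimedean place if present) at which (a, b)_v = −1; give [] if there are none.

[]

Mod squares: a ≡ 149226, b ≡ 102. Check v ∈ {∞, 2, 3, 5, 7, 11, 13, 17, 19, 37, 43}.
v=43: a=43^-2·(≡40), b=43^-2·(≡6) mod 43; (40|43)=+1, (6|43)=+1; (−1)^{-2·-2·21}·(+1)^-2·(+1)^-2 = +1.
v=11: a=11^-3·(≡9), b=11^0·(≡3) mod 11; (9|11)=+1, (3|11)=+1; (−1)^{-3·0·5}·(+1)^0·(+1)^-3 = +1.
v=17: a=17^5·(≡11), b=17^1·(≡14) mod 17; (11|17)=-1, (14|17)=-1; (−1)^{5·1·8}·(-1)^1·(-1)^5 = +1.
v=2: v_2(a)=-27, v_2(b)=-11; units ≡ 5, 3 (mod 8); ε·ε+αω+βω = 0·1+-27·1+-11·1 ≡ 0  ⇒  (a,b)_2 = +1.
v=∞: 149226 > 0 and 102 > 0  ⇒  (a,b)_∞ = +1.
v=5: a=5^12·(≡1), b=5^2·(≡2) mod 5; (1|5)=+1, (2|5)=-1; (−1)^{12·2·2}·(+1)^2·(-1)^12 = +1.
v=7: a=7^1·(≡3), b=7^0·(≡1) mod 7; (3|7)=-1, (1|7)=+1; (−1)^{1·0·3}·(-1)^0·(+1)^1 = +1.
v=13: a=13^-2·(≡9), b=13^2·(≡2) mod 13; (9|13)=+1, (2|13)=-1; (−1)^{-2·2·6}·(+1)^2·(-1)^-2 = +1.
v=3: a=3^11·(≡2), b=3^5·(≡1) mod 3; (2|3)=-1, (1|3)=+1; (−1)^{11·5·1}·(-1)^5·(+1)^11 = +1.
v=19: a=19^1·(≡5), b=19^0·(≡4) mod 19; (5|19)=+1, (4|19)=+1; (−1)^{1·0·9}·(+1)^0·(+1)^1 = +1.
v=37: a=37^2·(≡8), b=37^0·(≡7) mod 37; (8|37)=-1, (7|37)=+1; (−1)^{2·0·18}·(-1)^0·(+1)^2 = +1.
Every local symbol is +1, so the conic 149226·x² + 102·y² = z² has ℚ_v-points for all v and hence a ℚ-point; (a, b / ℚ) ≅ M_2(ℚ).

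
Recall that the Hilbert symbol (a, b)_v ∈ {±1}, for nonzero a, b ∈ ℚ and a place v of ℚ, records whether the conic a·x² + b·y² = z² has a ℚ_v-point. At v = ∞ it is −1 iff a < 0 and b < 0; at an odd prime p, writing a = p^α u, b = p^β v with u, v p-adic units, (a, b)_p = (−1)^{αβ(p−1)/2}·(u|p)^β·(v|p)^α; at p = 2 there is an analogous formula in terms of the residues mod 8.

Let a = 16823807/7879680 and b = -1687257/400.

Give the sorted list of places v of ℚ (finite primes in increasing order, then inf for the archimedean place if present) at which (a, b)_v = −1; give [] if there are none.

[5, 13, 19, 23]

(a, b) ≡ (13585, -187473) mod (ℚ^×)²; places V = {2, 3, 5, 7, 11, 13, 19, 23, ∞}.
(a,b)_∞: sgn(13585)=+, sgn(-187473)=−, so +1.
(a,b)_23: α=0, u≡19; β=1, v≡14 (mod 23); (19|23)=-1, (14|23)=-1; sign (−1)^0·-1^1·-1^0 = -1.
(a,b)_7: α=6, u≡6; β=0, v≡2 (mod 7); (6|7)=-1, (2|7)=+1; sign (−1)^0·-1^0·+1^6 = +1.
(a,b)_2: α=-10, β=-4; u≡1, v≡7 (mod 8); ε(u)ε(v)=0·1, αω(v)=-10·0, βω(u)=-4·0; sum ≡ 0  ⇒  +1.
(a,b)_3: α=-4, u≡1; β=3, v≡2 (mod 3); (1|3)=+1, (2|3)=-1; sign (−1)^0·+1^3·-1^-4 = +1.
(a,b)_13: α=1, u≡5; β=1, v≡12 (mod 13); (5|13)=-1, (12|13)=+1; sign (−1)^0·-1^1·+1^1 = -1.
(a,b)_5: α=-1, u≡2; β=-2, v≡3 (mod 5); (2|5)=-1, (3|5)=-1; sign (−1)^0·-1^-2·-1^-1 = -1.
(a,b)_19: α=-1, u≡15; β=1, v≡3 (mod 19); (15|19)=-1, (3|19)=-1; sign (−1)^1·-1^1·-1^-1 = -1.
(a,b)_11: α=1, u≡5; β=1, v≡2 (mod 11); (5|11)=+1, (2|11)=-1; sign (−1)^1·+1^1·-1^1 = +1.
|Ram(13585, -187473)| = 4, even; anisotropic at {5, 13, 19, 23}.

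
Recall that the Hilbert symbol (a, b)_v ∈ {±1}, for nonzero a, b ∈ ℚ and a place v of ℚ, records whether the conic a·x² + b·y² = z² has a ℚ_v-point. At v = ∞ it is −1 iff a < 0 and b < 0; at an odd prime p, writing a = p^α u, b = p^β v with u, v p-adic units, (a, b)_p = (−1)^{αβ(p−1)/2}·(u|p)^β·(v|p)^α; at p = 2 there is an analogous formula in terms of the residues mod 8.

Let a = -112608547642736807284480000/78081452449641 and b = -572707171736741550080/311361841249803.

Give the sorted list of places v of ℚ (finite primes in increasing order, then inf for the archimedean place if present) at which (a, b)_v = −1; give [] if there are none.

Mod squares: a ≡ -598, b ≡ -74290. Check v ∈ {∞, 2, 3, 5, 11, 13, 17, 19, 23, 29, 43, 47, 59}.
v=47: a=47^2·(≡41), b=47^2·(≡21) mod 47; (41|47)=-1, (21|47)=+1; (−1)^{2·2·23}·(-1)^2·(+1)^2 = +1.
v=59: a=59^-2·(≡53), b=59^-2·(≡55) mod 59; (53|59)=+1, (55|59)=-1; (−1)^{-2·-2·29}·(+1)^-2·(-1)^-2 = +1.
v=43: a=43^-4·(≡21), b=43^-4·(≡15) mod 43; (21|43)=+1, (15|43)=+1; (−1)^{-4·-4·21}·(+1)^-4·(+1)^-4 = +1.
v=23: a=23^3·(≡19), b=23^3·(≡1) mod 23; (19|23)=-1, (1|23)=+1; (−1)^{3·3·11}·(-1)^3·(+1)^3 = +1.
v=13: a=13^3·(≡6), b=13^2·(≡5) mod 13; (6|13)=-1, (5|13)=-1; (−1)^{3·2·6}·(-1)^2·(-1)^3 = -1.
v=3: a=3^-8·(≡2), b=3^-4·(≡2) mod 3; (2|3)=-1, (2|3)=-1; (−1)^{-8·-4·1}·(-1)^-4·(-1)^-8 = +1.
v=29: a=29^2·(≡15), b=29^2·(≡10) mod 29; (15|29)=-1, (10|29)=-1; (−1)^{2·2·14}·(-1)^2·(-1)^2 = +1.
v=∞: -598 < 0 and -74290 < 0  ⇒  (a,b)_∞ = -1.
v=2: v_2(a)=11, v_2(b)=11; units ≡ 5, 7 (mod 8); ε·ε+αω+βω = 0·1+11·0+11·1 ≡ 1  ⇒  (a,b)_2 = -1.
v=11: a=11^6·(≡7), b=11^4·(≡5) mod 11; (7|11)=-1, (5|11)=+1; (−1)^{6·4·5}·(-1)^4·(+1)^6 = +1.
v=17: a=17^0·(≡11), b=17^-1·(≡4) mod 17; (11|17)=-1, (4|17)=+1; (−1)^{0·-1·8}·(-1)^-1·(+1)^0 = -1.
v=5: a=5^4·(≡2), b=5^1·(≡3) mod 5; (2|5)=-1, (3|5)=-1; (−1)^{4·1·2}·(-1)^1·(-1)^4 = -1.
v=19: a=19^0·(≡8), b=19^-1·(≡16) mod 19; (8|19)=-1, (16|19)=+1; (−1)^{0·-1·9}·(-1)^-1·(+1)^0 = -1.
|Ram(-598, -74290)| = 6, even; anisotropic at {2, 5, 13, 17, 19, ∞}.

[2, 5, 13, 17, 19, inf]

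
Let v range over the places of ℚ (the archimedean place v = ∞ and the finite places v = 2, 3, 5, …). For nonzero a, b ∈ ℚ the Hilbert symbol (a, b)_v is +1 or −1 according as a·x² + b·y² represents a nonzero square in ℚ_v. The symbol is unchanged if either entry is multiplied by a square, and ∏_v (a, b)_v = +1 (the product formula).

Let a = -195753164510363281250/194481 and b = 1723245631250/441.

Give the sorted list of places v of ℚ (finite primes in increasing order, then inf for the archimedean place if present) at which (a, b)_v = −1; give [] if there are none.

Mod squares: a ≡ -15170, b ≡ 1640210. Check v ∈ {∞, 2, 3, 5, 7, 11, 13, 31, 37, 41}.
v=7: a=7^-4·(≡3), b=7^-2·(≡5) mod 7; (3|7)=-1, (5|7)=-1; (−1)^{-4·-2·3}·(-1)^-2·(-1)^-4 = +1.
v=∞: -15170 < 0 and 1640210 > 0  ⇒  (a,b)_∞ = +1.
v=13: a=13^2·(≡10), b=13^1·(≡6) mod 13; (10|13)=+1, (6|13)=-1; (−1)^{2·1·6}·(+1)^1·(-1)^2 = +1.
v=2: v_2(a)=1, v_2(b)=1; units ≡ 7, 1 (mod 8); ε·ε+αω+βω = 1·0+1·0+1·0 ≡ 0  ⇒  (a,b)_2 = +1.
v=41: a=41^3·(≡16), b=41^2·(≡36) mod 41; (16|41)=+1, (36|41)=+1; (−1)^{3·2·20}·(+1)^2·(+1)^3 = +1.
v=37: a=37^1·(≡12), b=37^1·(≡36) mod 37; (12|37)=+1, (36|37)=+1; (−1)^{1·1·18}·(+1)^1·(+1)^1 = +1.
v=5: a=5^9·(≡4), b=5^5·(≡2) mod 5; (4|5)=+1, (2|5)=-1; (−1)^{9·5·2}·(+1)^5·(-1)^9 = -1.
v=3: a=3^-4·(≡1), b=3^-2·(≡2) mod 3; (1|3)=+1, (2|3)=-1; (−1)^{-4·-2·1}·(+1)^-2·(-1)^-4 = +1.
v=31: a=31^2·(≡7), b=31^1·(≡27) mod 31; (7|31)=+1, (27|31)=-1; (−1)^{2·1·15}·(+1)^1·(-1)^2 = +1.
v=11: a=11^2·(≡7), b=11^1·(≡9) mod 11; (7|11)=-1, (9|11)=+1; (−1)^{2·1·5}·(-1)^1·(+1)^2 = -1.
(-15170, 1640210 / ℚ) ramifies at {5, 11}: a division algebra.

[5, 11]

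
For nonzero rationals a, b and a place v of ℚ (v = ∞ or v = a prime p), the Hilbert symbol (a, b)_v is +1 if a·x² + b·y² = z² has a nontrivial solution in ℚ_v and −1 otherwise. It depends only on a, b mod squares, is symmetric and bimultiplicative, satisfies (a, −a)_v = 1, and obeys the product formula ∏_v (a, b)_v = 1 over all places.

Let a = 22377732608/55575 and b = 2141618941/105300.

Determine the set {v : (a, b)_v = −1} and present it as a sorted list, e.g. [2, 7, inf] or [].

[11, 19]

Mod squares: a ≡ 40814774, b ≡ 1074073. Check v ∈ {∞, 2, 3, 5, 7, 11, 13, 19, 23, 29, 37}.
v=29: a=29^1·(≡24), b=29^1·(≡23) mod 29; (24|29)=+1, (23|29)=+1; (−1)^{1·1·14}·(+1)^1·(+1)^1 = +1.
v=19: a=19^-1·(≡11), b=19^0·(≡13) mod 19; (11|19)=+1, (13|19)=-1; (−1)^{-1·0·9}·(+1)^0·(-1)^-1 = -1.
v=2: v_2(a)=9, v_2(b)=-2; units ≡ 3, 1 (mod 8); ε·ε+αω+βω = 1·0+9·0+-2·1 ≡ 0  ⇒  (a,b)_2 = +1.
v=5: a=5^-2·(≡1), b=5^-2·(≡3) mod 5; (1|5)=+1, (3|5)=-1; (−1)^{-2·-2·2}·(+1)^-2·(-1)^-2 = +1.
v=11: a=11^1·(≡7), b=11^1·(≡7) mod 11; (7|11)=-1, (7|11)=-1; (−1)^{1·1·5}·(-1)^1·(-1)^1 = -1.
v=37: a=37^1·(≡30), b=37^1·(≡30) mod 37; (30|37)=+1, (30|37)=+1; (−1)^{1·1·18}·(+1)^1·(+1)^1 = +1.
v=23: a=23^2·(≡1), b=23^2·(≡14) mod 23; (1|23)=+1, (14|23)=-1; (−1)^{2·2·11}·(+1)^2·(-1)^2 = +1.
v=7: a=7^1·(≡2), b=7^3·(≡3) mod 7; (2|7)=+1, (3|7)=-1; (−1)^{1·3·3}·(+1)^3·(-1)^1 = +1.
v=3: a=3^-2·(≡2), b=3^-4·(≡1) mod 3; (2|3)=-1, (1|3)=+1; (−1)^{-2·-4·1}·(-1)^-4·(+1)^-2 = +1.
v=∞: 40814774 > 0 and 1074073 > 0  ⇒  (a,b)_∞ = +1.
v=13: a=13^-1·(≡8), b=13^-1·(≡7) mod 13; (8|13)=-1, (7|13)=-1; (−1)^{-1·-1·6}·(-1)^-1·(-1)^-1 = +1.
Ram(40814774, 1074073) = {11, 19}; no ℚ_11-point on the conic.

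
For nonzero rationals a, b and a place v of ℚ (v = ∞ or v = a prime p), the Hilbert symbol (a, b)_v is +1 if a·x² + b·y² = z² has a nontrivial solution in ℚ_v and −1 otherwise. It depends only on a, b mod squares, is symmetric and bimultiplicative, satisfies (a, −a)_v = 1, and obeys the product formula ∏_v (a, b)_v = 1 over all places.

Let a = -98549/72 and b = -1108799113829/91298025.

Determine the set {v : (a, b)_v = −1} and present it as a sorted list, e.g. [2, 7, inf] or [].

(a, b) ≡ (-682, -271469) mod (ℚ^×)²; places V = {2, 3, 5, 7, 11, 13, 17, 23, 29, 31, 37, 43, 47, ∞}.
(a,b)_31: α=1, u≡20; β=0, v≡27 (mod 31); (20|31)=+1, (27|31)=-1; sign (−1)^0·+1^0·-1^1 = -1.
(a,b)_43: α=0, u≡21; β=2, v≡32 (mod 43); (21|43)=+1, (32|43)=-1; sign (−1)^0·+1^2·-1^0 = +1.
(a,b)_29: α=0, u≡14; β=1, v≡1 (mod 29); (14|29)=-1, (1|29)=+1; sign (−1)^0·-1^1·+1^0 = -1.
(a,b)_2: α=-3, β=0; u≡3, v≡3 (mod 8); ε(u)ε(v)=1·1, αω(v)=-3·1, βω(u)=0·1; sum ≡ 0  ⇒  +1.
(a,b)_47: α=0, u≡38; β=2, v≡6 (mod 47); (38|47)=-1, (6|47)=+1; sign (−1)^0·-1^2·+1^0 = +1.
(a,b)_5: α=0, u≡3; β=-2, v≡1 (mod 5); (3|5)=-1, (1|5)=+1; sign (−1)^0·-1^-2·+1^0 = +1.
(a,b)_17: α=2, u≡4; β=0, v≡16 (mod 17); (4|17)=+1, (16|17)=+1; sign (−1)^0·+1^0·+1^2 = +1.
(a,b)_7: α=0, u≡2; β=-4, v≡6 (mod 7); (2|7)=+1, (6|7)=-1; sign (−1)^0·+1^-4·-1^0 = +1.
(a,b)_37: α=0, u≡9; β=1, v≡25 (mod 37); (9|37)=+1, (25|37)=+1; sign (−1)^0·+1^1·+1^0 = +1.
(a,b)_∞: sgn(-682)=−, sgn(-271469)=−, so -1.
(a,b)_3: α=-2, u≡2; β=-2, v≡1 (mod 3); (2|3)=-1, (1|3)=+1; sign (−1)^0·-1^-2·+1^-2 = +1.
(a,b)_23: α=0, u≡2; β=1, v≡7 (mod 23); (2|23)=+1, (7|23)=-1; sign (−1)^0·+1^1·-1^0 = +1.
(a,b)_11: α=1, u≡1; β=1, v≡9 (mod 11); (1|11)=+1, (9|11)=+1; sign (−1)^1·+1^1·+1^1 = -1.
(a,b)_13: α=0, u≡8; β=-2, v≡10 (mod 13); (8|13)=-1, (10|13)=+1; sign (−1)^0·-1^-2·+1^0 = +1.
(-682, -271469 / ℚ) ramifies at {11, 29, 31, ∞}: a division algebra.

[11, 29, 31, inf]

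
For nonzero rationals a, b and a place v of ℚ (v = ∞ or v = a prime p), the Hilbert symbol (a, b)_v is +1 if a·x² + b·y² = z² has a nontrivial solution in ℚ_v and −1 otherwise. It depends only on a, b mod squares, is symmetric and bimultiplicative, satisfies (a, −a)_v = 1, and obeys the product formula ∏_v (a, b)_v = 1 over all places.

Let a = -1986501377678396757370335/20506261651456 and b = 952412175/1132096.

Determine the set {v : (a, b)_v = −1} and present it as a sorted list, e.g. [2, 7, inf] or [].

Mod squares: a ≡ -3335, b ≡ 23. Check v ∈ {∞, 2, 3, 5, 7, 11, 13, 19, 23, 29}.
v=3: a=3^18·(≡1), b=3^4·(≡2) mod 3; (1|3)=+1, (2|3)=-1; (−1)^{18·4·1}·(+1)^4·(-1)^18 = +1.
v=2: v_2(a)=-16, v_2(b)=-6; units ≡ 1, 7 (mod 8); ε·ε+αω+βω = 0·1+-16·0+-6·0 ≡ 0  ⇒  (a,b)_2 = +1.
v=5: a=5^1·(≡3), b=5^2·(≡2) mod 5; (3|5)=-1, (2|5)=-1; (−1)^{1·2·2}·(-1)^2·(-1)^1 = -1.
v=11: a=11^2·(≡4), b=11^2·(≡9) mod 11; (4|11)=+1, (9|11)=+1; (−1)^{2·2·5}·(+1)^2·(+1)^2 = +1.
v=∞: -3335 < 0 and 23 > 0  ⇒  (a,b)_∞ = +1.
v=19: a=19^-4·(≡6), b=19^-2·(≡11) mod 19; (6|19)=+1, (11|19)=+1; (−1)^{-4·-2·9}·(+1)^-2·(+1)^-4 = +1.
v=23: a=23^3·(≡6), b=23^1·(≡9) mod 23; (6|23)=+1, (9|23)=+1; (−1)^{3·1·11}·(+1)^1·(+1)^3 = -1.
v=29: a=29^3·(≡7), b=29^0·(≡9) mod 29; (7|29)=+1, (9|29)=+1; (−1)^{3·0·14}·(+1)^0·(+1)^3 = +1.
v=7: a=7^-4·(≡1), b=7^-2·(≡2) mod 7; (1|7)=+1, (2|7)=+1; (−1)^{-4·-2·3}·(+1)^-2·(+1)^-4 = +1.
v=13: a=13^4·(≡8), b=13^2·(≡9) mod 13; (8|13)=-1, (9|13)=+1; (−1)^{4·2·6}·(-1)^2·(+1)^4 = +1.
(-3335, 23 / ℚ) ramifies at {5, 23}: a division algebra.

[5, 23]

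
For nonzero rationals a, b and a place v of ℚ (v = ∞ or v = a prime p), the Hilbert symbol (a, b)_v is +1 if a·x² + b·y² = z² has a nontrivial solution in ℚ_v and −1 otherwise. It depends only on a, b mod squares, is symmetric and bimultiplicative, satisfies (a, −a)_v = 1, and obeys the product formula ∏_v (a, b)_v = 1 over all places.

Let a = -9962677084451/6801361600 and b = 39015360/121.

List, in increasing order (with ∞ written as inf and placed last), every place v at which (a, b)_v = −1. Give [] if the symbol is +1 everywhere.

[2, 31]

(a, b) ≡ (-16169, 67735) mod (ℚ^×)²; places V = {2, 3, 5, 7, 11, 13, 19, 23, 29, 31, 37, 41, 43, ∞}.
(a,b)_3: α=0, u≡1; β=2, v≡1 (mod 3); (1|3)=+1, (1|3)=+1; sign (−1)^0·+1^2·+1^0 = +1.
(a,b)_7: α=2, u≡2; β=0, v≡3 (mod 7); (2|7)=+1, (3|7)=-1; sign (−1)^0·+1^0·-1^2 = +1.
(a,b)_37: α=1, u≡1; β=0, v≡34 (mod 37); (1|37)=+1, (34|37)=+1; sign (−1)^0·+1^0·+1^1 = +1.
(a,b)_2: α=-6, β=6; u≡7, v≡7 (mod 8); ε(u)ε(v)=1·1, αω(v)=-6·0, βω(u)=6·0; sum ≡ 1  ⇒  -1.
(a,b)_29: α=2, u≡16; β=0, v≡13 (mod 29); (16|29)=+1, (13|29)=+1; sign (−1)^0·+1^0·+1^2 = +1.
(a,b)_31: α=0, u≡29; β=1, v≡3 (mod 31); (29|31)=-1, (3|31)=-1; sign (−1)^0·-1^1·-1^0 = -1.
(a,b)_19: α=-1, u≡9; β=1, v≡13 (mod 19); (9|19)=+1, (13|19)=-1; sign (−1)^1·+1^1·-1^-1 = +1.
(a,b)_13: α=2, u≡9; β=0, v≡5 (mod 13); (9|13)=+1, (5|13)=-1; sign (−1)^0·+1^0·-1^2 = +1.
(a,b)_∞: sgn(-16169)=−, sgn(67735)=+, so +1.
(a,b)_23: α=1, u≡21; β=1, v≡4 (mod 23); (21|23)=-1, (4|23)=+1; sign (−1)^1·-1^1·+1^1 = +1.
(a,b)_5: α=-2, u≡1; β=1, v≡2 (mod 5); (1|5)=+1, (2|5)=-1; sign (−1)^0·+1^1·-1^-2 = +1.
(a,b)_41: α=2, u≡3; β=0, v≡38 (mod 41); (3|41)=-1, (38|41)=-1; sign (−1)^0·-1^0·-1^2 = +1.
(a,b)_11: α=-2, u≡9; β=-2, v≡10 (mod 11); (9|11)=+1, (10|11)=-1; sign (−1)^0·+1^-2·-1^-2 = +1.
(a,b)_43: α=-2, u≡34; β=0, v≡11 (mod 43); (34|43)=-1, (11|43)=+1; sign (−1)^0·-1^0·+1^-2 = +1.
(-16169, 67735 / ℚ) ramifies at {2, 31}: a division algebra.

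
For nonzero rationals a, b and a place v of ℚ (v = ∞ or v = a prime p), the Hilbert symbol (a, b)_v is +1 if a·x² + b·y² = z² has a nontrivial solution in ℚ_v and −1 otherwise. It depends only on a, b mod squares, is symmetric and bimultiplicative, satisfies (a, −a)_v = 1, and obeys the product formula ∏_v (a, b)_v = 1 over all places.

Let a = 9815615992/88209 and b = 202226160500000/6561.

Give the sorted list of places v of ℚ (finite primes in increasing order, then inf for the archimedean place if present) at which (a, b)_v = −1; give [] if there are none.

[]

Mod squares: a ≡ 238, b ≡ 2. Check v ∈ {∞, 2, 3, 5, 7, 11, 13, 17, 19}.
v=19: a=19^2·(≡18), b=19^0·(≡3) mod 19; (18|19)=-1, (3|19)=-1; (−1)^{2·0·9}·(-1)^0·(-1)^2 = +1.
v=17: a=17^1·(≡12), b=17^2·(≡9) mod 17; (12|17)=-1, (9|17)=+1; (−1)^{1·2·8}·(-1)^2·(+1)^1 = +1.
v=∞: 238 > 0 and 2 > 0  ⇒  (a,b)_∞ = +1.
v=11: a=11^-2·(≡2), b=11^0·(≡2) mod 11; (2|11)=-1, (2|11)=-1; (−1)^{-2·0·5}·(-1)^0·(-1)^-2 = +1.
v=2: v_2(a)=3, v_2(b)=5; units ≡ 7, 1 (mod 8); ε·ε+αω+βω = 1·0+3·0+5·0 ≡ 0  ⇒  (a,b)_2 = +1.
v=7: a=7^1·(≡6), b=7^2·(≡4) mod 7; (6|7)=-1, (4|7)=+1; (−1)^{1·2·3}·(-1)^2·(+1)^1 = +1.
v=5: a=5^0·(≡3), b=5^6·(≡2) mod 5; (3|5)=-1, (2|5)=-1; (−1)^{0·6·2}·(-1)^6·(-1)^0 = +1.
v=3: a=3^-6·(≡1), b=3^-8·(≡2) mod 3; (1|3)=+1, (2|3)=-1; (−1)^{-6·-8·1}·(+1)^-8·(-1)^-6 = +1.
v=13: a=13^4·(≡1), b=13^4·(≡6) mod 13; (1|13)=+1, (6|13)=-1; (−1)^{4·4·6}·(+1)^4·(-1)^4 = +1.
Ram(a, b) = ∅: the form 238·x² + 2·y² − z² is isotropic over every ℚ_v, so by Hasse–Minkowski it is isotropic over ℚ.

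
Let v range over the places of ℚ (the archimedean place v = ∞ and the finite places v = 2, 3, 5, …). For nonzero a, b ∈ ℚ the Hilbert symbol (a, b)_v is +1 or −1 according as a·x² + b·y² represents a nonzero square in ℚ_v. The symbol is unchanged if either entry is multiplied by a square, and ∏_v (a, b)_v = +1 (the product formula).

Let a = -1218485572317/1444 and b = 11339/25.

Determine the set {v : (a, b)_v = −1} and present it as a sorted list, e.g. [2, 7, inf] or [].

[2, 23]

Mod squares: a ≡ -13, b ≡ 11339. Check v ∈ {∞, 2, 3, 5, 13, 17, 19, 23, 29}.
v=5: a=5^0·(≡2), b=5^-2·(≡4) mod 5; (2|5)=-1, (4|5)=+1; (−1)^{0·-2·2}·(-1)^-2·(+1)^0 = +1.
v=17: a=17^2·(≡9), b=17^1·(≡9) mod 17; (9|17)=+1, (9|17)=+1; (−1)^{2·1·8}·(+1)^1·(+1)^2 = +1.
v=29: a=29^2·(≡7), b=29^1·(≡11) mod 29; (7|29)=+1, (11|29)=-1; (−1)^{2·1·14}·(+1)^1·(-1)^2 = +1.
v=2: v_2(a)=-2, v_2(b)=0; units ≡ 3, 3 (mod 8); ε·ε+αω+βω = 1·1+-2·1+0·1 ≡ 1  ⇒  (a,b)_2 = -1.
v=∞: -13 < 0 and 11339 > 0  ⇒  (a,b)_∞ = +1.
v=19: a=19^-2·(≡16), b=19^0·(≡12) mod 19; (16|19)=+1, (12|19)=-1; (−1)^{-2·0·9}·(+1)^0·(-1)^-2 = +1.
v=23: a=23^2·(≡20), b=23^1·(≡5) mod 23; (20|23)=-1, (5|23)=-1; (−1)^{2·1·11}·(-1)^1·(-1)^2 = -1.
v=13: a=13^1·(≡4), b=13^0·(≡10) mod 13; (4|13)=+1, (10|13)=+1; (−1)^{1·0·6}·(+1)^0·(+1)^1 = +1.
v=3: a=3^6·(≡2), b=3^0·(≡2) mod 3; (2|3)=-1, (2|3)=-1; (−1)^{6·0·1}·(-1)^0·(-1)^6 = +1.
Ram(-13, 11339) = {2, 23}; no ℚ_2-point on the conic.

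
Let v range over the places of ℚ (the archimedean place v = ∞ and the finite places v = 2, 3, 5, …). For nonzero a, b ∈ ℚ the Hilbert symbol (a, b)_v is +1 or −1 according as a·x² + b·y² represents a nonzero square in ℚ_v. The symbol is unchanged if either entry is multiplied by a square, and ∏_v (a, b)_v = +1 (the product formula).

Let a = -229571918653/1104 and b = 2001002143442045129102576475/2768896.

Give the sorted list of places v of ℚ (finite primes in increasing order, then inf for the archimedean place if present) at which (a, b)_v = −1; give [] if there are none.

(a, b) ≡ (-399993, 22011) mod (ℚ^×)²; places V = {2, 3, 5, 7, 11, 13, 17, 19, 23, 29, 31, ∞}.
(a,b)_13: α=0, u≡12; β=-2, v≡11 (mod 13); (12|13)=+1, (11|13)=-1; sign (−1)^0·+1^-2·-1^0 = +1.
(a,b)_23: α=-1, u≡17; β=1, v≡7 (mod 23); (17|23)=-1, (7|23)=-1; sign (−1)^1·-1^1·-1^-1 = -1.
(a,b)_5: α=0, u≡3; β=2, v≡4 (mod 5); (3|5)=-1, (4|5)=+1; sign (−1)^0·-1^2·+1^0 = +1.
(a,b)_∞: sgn(-399993)=−, sgn(22011)=+, so +1.
(a,b)_11: α=1, u≡3; β=3, v≡8 (mod 11); (3|11)=+1, (8|11)=-1; sign (−1)^1·+1^3·-1^1 = +1.
(a,b)_2: α=-4, β=-14; u≡7, v≡3 (mod 8); ε(u)ε(v)=1·1, αω(v)=-4·1, βω(u)=-14·0; sum ≡ 1  ⇒  -1.
(a,b)_31: α=3, u≡6; β=4, v≡2 (mod 31); (6|31)=-1, (2|31)=+1; sign (−1)^0·-1^4·+1^3 = +1.
(a,b)_7: α=2, u≡1; β=2, v≡6 (mod 7); (1|7)=+1, (6|7)=-1; sign (−1)^0·+1^2·-1^2 = +1.
(a,b)_17: α=1, u≡9; β=2, v≡4 (mod 17); (9|17)=+1, (4|17)=+1; sign (−1)^0·+1^2·+1^1 = +1.
(a,b)_3: α=-1, u≡1; β=3, v≡2 (mod 3); (1|3)=+1, (2|3)=-1; sign (−1)^1·+1^3·-1^-1 = +1.
(a,b)_29: α=2, u≡4; β=5, v≡20 (mod 29); (4|29)=+1, (20|29)=+1; sign (−1)^0·+1^5·+1^2 = +1.
(a,b)_19: α=0, u≡3; β=2, v≡17 (mod 19); (3|19)=-1, (17|19)=+1; sign (−1)^0·-1^2·+1^0 = +1.
(-399993, 22011 / ℚ) ramifies at {2, 23}: a division algebra.

[2, 23]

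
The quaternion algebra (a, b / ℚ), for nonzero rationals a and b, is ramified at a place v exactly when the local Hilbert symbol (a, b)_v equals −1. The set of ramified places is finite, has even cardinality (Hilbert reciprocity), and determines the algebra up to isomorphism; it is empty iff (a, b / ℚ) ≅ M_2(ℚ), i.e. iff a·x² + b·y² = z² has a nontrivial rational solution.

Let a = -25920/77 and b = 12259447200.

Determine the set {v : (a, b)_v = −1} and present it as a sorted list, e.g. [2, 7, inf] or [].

(a, b) ≡ (-385, 858) mod (ℚ^×)²; places V = {2, 3, 5, 7, 11, 13, ∞}.
(a,b)_3: α=4, u≡2; β=7, v≡1 (mod 3); (2|3)=-1, (1|3)=+1; sign (−1)^0·-1^7·+1^4 = -1.
(a,b)_7: α=-1, u≡2; β=2, v≡4 (mod 7); (2|7)=+1, (4|7)=+1; sign (−1)^0·+1^2·+1^-1 = +1.
(a,b)_13: α=0, u≡11; β=1, v≡9 (mod 13); (11|13)=-1, (9|13)=+1; sign (−1)^0·-1^1·+1^0 = -1.
(a,b)_11: α=-1, u≡1; β=1, v≡5 (mod 11); (1|11)=+1, (5|11)=+1; sign (−1)^1·+1^1·+1^-1 = -1.
(a,b)_∞: sgn(-385)=−, sgn(858)=+, so +1.
(a,b)_5: α=1, u≡3; β=2, v≡3 (mod 5); (3|5)=-1, (3|5)=-1; sign (−1)^0·-1^2·-1^1 = -1.
(a,b)_2: α=6, β=5; u≡7, v≡5 (mod 8); ε(u)ε(v)=1·0, αω(v)=6·1, βω(u)=5·0; sum ≡ 0  ⇒  +1.
Ram(-385, 858) = {3, 5, 11, 13}; no ℚ_3-point on the conic.

[3, 5, 11, 13]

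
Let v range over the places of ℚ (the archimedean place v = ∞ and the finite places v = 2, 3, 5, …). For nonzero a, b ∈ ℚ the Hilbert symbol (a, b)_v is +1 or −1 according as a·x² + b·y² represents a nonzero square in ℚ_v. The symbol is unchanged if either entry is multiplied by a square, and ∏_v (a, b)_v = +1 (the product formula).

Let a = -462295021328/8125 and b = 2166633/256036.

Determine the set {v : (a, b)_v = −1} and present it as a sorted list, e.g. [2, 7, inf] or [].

[7, 29]

Mod squares: a ≡ -50141, b ≡ 17. Check v ∈ {∞, 2, 3, 5, 7, 11, 13, 17, 19, 23, 29}.
v=13: a=13^-1·(≡3), b=13^0·(≡1) mod 13; (3|13)=+1, (1|13)=+1; (−1)^{-1·0·6}·(+1)^0·(+1)^-1 = +1.
v=5: a=5^-4·(≡4), b=5^0·(≡3) mod 5; (4|5)=+1, (3|5)=-1; (−1)^{-4·0·2}·(+1)^0·(-1)^-4 = +1.
v=7: a=7^3·(≡5), b=7^2·(≡3) mod 7; (5|7)=-1, (3|7)=-1; (−1)^{3·2·3}·(-1)^2·(-1)^3 = -1.
v=17: a=17^2·(≡9), b=17^3·(≡1) mod 17; (9|17)=+1, (1|17)=+1; (−1)^{2·3·8}·(+1)^3·(+1)^2 = +1.
v=∞: -50141 < 0 and 17 > 0  ⇒  (a,b)_∞ = +1.
v=29: a=29^1·(≡18), b=29^0·(≡3) mod 29; (18|29)=-1, (3|29)=-1; (−1)^{1·0·14}·(-1)^0·(-1)^1 = -1.
v=2: v_2(a)=4, v_2(b)=-2; units ≡ 3, 1 (mod 8); ε·ε+αω+βω = 1·0+4·0+-2·1 ≡ 0  ⇒  (a,b)_2 = +1.
v=23: a=23^2·(≡15), b=23^-2·(≡10) mod 23; (15|23)=-1, (10|23)=-1; (−1)^{2·-2·11}·(-1)^-2·(-1)^2 = +1.
v=11: a=11^0·(≡2), b=11^-2·(≡10) mod 11; (2|11)=-1, (10|11)=-1; (−1)^{0·-2·5}·(-1)^-2·(-1)^0 = +1.
v=19: a=19^1·(≡8), b=19^0·(≡4) mod 19; (8|19)=-1, (4|19)=+1; (−1)^{1·0·9}·(-1)^0·(+1)^1 = +1.
v=3: a=3^0·(≡1), b=3^2·(≡2) mod 3; (1|3)=+1, (2|3)=-1; (−1)^{0·2·1}·(+1)^2·(-1)^0 = +1.
|Ram(-50141, 17)| = 2, even; anisotropic at {7, 29}.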